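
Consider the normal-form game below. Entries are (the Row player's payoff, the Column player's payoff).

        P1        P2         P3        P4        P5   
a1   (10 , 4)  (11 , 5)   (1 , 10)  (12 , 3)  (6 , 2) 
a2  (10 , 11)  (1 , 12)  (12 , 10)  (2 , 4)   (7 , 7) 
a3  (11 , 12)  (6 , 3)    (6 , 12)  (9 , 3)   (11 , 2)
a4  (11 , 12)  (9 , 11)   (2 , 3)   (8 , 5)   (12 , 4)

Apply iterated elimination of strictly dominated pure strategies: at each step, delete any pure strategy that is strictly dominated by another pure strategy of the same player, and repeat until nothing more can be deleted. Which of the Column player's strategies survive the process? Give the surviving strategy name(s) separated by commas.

P1, P2, P3

Column P4 is eliminated: P1 beats it against every remaining row (a1: 4>3, a2: 11>4, a3: 12>3, a4: 12>5).
The Column player's strategy P5 is strictly dominated by P1 (a1: 4>2, a2: 11>7, a3: 12>2, a4: 12>4) and is removed.
Among the remaining strategies, none is strictly dominated by another pure strategy of the same player, so the elimination stops.
Surviving strategies — the Row player: {a1, a2, a3, a4}; the Column player: {P1, P2, P3}.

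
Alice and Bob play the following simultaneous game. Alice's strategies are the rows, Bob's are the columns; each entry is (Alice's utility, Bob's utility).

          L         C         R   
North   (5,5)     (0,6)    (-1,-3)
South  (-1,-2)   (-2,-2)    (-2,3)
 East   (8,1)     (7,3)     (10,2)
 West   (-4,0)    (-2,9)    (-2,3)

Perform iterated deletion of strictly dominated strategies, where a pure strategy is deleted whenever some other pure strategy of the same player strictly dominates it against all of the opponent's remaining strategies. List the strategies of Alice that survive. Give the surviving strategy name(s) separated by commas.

Alice's strategy North is strictly dominated by East (L: 8>5, C: 7>0, R: 10>-1) and is removed.
Row South is eliminated: East beats it against every remaining column (L: 8>-1, C: 7>-2, R: 10>-2).
Alice's strategy West is strictly dominated by East (L: 8>-4, C: 7>-2, R: 10>-2) and is removed.
Column L is eliminated: C beats it against every remaining row (East: 3>1).
Bob's strategy R is strictly dominated by C (East: 3>2) and is removed.
Among the remaining strategies, none is strictly dominated by another pure strategy of the same player, so the elimination stops.
Surviving strategies — Alice: {East}; Bob: {C}.

East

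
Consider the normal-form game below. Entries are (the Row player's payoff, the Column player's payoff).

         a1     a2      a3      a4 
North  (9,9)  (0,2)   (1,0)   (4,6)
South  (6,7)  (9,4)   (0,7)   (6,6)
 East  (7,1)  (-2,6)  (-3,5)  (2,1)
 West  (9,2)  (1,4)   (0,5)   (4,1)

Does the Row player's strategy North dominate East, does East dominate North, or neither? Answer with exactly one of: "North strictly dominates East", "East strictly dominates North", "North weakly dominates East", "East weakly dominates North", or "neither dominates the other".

Compare North to East across each opponent action: a1: 9>7, a2: 0>-2, a3: 1>-3, a4: 4>2.
North gives a strictly higher payoff against each opponent action, so North strictly dominates East.

North strictly dominates East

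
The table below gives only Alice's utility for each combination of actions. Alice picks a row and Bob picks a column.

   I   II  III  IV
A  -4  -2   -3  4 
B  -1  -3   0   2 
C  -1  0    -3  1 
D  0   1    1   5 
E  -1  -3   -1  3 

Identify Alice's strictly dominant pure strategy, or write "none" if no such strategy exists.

D

D vs A: I: 0>-4, II: 1>-2, III: 1>-3, IV: 5>4.
D vs B: I: 0>-1, II: 1>-3, III: 1>0, IV: 5>2.
D vs C: I: 0>-1, II: 1>0, III: 1>-3, IV: 5>1.
D vs E: I: 0>-1, II: 1>-3, III: 1>-1, IV: 5>3.
D strictly beats every other strategy against every opponent action, so it is strictly dominant.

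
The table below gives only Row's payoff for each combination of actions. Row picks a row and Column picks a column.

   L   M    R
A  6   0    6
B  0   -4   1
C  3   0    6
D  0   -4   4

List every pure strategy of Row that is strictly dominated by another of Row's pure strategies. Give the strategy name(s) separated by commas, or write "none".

B, D

A is not dominated — it holds its own against B at L (6>0); C at L (6>3); D at L (6>0).
B: dominated, since A does at least as well everywhere (L: 6>0, M: 0>-4, R: 6>1).
Nothing dominates C: A at M (0=0); B at L (3>0); D at L (3>0).
A strictly dominates D — L: 6>0, M: 0>-4, R: 6>4.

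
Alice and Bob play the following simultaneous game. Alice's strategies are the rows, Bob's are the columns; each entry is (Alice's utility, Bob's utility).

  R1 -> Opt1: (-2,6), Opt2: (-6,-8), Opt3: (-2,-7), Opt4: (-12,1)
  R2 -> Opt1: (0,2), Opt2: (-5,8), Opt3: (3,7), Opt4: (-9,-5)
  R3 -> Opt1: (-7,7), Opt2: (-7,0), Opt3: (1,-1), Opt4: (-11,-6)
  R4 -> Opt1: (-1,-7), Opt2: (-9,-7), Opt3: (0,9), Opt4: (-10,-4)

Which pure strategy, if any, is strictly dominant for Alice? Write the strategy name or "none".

R2

R2 vs R1: Opt1: 0>-2, Opt2: -5>-6, Opt3: 3>-2, Opt4: -9>-12.
R2 vs R3: Opt1: 0>-7, Opt2: -5>-7, Opt3: 3>1, Opt4: -9>-11.
R2 vs R4: Opt1: 0>-1, Opt2: -5>-9, Opt3: 3>0, Opt4: -9>-10.
R2 strictly beats every other strategy against every opponent action, so it is strictly dominant.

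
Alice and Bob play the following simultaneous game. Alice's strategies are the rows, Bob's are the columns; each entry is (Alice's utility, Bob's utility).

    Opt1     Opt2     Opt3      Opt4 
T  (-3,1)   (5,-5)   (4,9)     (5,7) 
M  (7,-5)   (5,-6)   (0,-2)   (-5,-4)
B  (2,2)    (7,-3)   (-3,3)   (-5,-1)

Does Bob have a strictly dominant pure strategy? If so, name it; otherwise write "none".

Opt3 vs Opt1: T: 9>1, M: -2>-5, B: 3>2.
Opt3 vs Opt2: T: 9>-5, M: -2>-6, B: 3>-3.
Opt3 vs Opt4: T: 9>7, M: -2>-4, B: 3>-1.
Opt3 strictly beats every other strategy against every opponent action, so it is strictly dominant.

Opt3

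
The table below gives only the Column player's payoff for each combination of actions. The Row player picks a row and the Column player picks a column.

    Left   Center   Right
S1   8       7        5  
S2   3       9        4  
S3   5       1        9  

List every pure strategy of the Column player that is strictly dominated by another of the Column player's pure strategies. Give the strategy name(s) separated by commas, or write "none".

Left: no other strategy beats it everywhere (Center at S1 (8>7); Right at S1 (8>5)).
Center is not dominated — it holds its own against Left at S2 (9>3); Right at S1 (7>5).
Right: no other strategy beats it everywhere (Left at S2 (4>3); Center at S3 (9>1)).

none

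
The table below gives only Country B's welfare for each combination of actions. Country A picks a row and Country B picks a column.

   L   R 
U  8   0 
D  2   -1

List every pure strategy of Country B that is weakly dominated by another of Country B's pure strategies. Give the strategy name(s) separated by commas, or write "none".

L: no other strategy beats it everywhere (R at U (8>0)).
R is weakly dominated by L (U: 8>0, D: 2>-1).

R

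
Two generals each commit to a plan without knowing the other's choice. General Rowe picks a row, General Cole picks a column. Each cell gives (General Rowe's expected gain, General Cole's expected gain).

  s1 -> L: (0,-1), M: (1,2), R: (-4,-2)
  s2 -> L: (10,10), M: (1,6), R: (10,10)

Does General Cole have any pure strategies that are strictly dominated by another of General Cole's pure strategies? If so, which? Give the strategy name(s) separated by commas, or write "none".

Nothing dominates L: M at s2 (10>6); R at s1 (-1>-2).
M: no other strategy beats it everywhere (L at s1 (2>-1); R at s1 (2>-2)).
R is not dominated — it holds its own against L at s2 (10=10); M at s2 (10>6).

none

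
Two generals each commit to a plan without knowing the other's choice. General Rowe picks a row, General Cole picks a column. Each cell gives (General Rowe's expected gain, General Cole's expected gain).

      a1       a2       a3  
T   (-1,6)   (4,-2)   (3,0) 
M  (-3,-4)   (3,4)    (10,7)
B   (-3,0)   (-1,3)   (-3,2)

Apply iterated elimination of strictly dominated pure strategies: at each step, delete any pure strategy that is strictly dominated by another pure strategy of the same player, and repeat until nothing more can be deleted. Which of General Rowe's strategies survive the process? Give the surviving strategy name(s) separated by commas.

T, M

Row B is eliminated: T beats it against every remaining column (a1: -1>-3, a2: 4>-1, a3: 3>-3).
For General Cole, a3 strictly dominates a2 on the remaining rows (T: 0>-2, M: 7>4); eliminate a2.
Among the remaining strategies, none is strictly dominated by another pure strategy of the same player, so the elimination stops.
Surviving strategies — General Rowe: {T, M}; General Cole: {a1, a3}.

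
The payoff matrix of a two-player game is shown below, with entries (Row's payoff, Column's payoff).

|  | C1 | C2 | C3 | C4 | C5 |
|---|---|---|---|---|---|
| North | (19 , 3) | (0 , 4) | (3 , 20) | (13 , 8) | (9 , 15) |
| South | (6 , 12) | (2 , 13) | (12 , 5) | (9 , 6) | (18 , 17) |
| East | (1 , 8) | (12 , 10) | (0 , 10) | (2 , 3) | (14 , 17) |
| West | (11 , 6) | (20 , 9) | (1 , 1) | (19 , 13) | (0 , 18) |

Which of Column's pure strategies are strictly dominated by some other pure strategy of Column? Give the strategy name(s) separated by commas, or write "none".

C1: dominated, since C2 does at least as well everywhere (North: 4>3, South: 13>12, East: 10>8, West: 9>6).
C2: dominated, since C5 does at least as well everywhere (North: 15>4, South: 17>13, East: 17>10, West: 18>9).
C3: no other strategy beats it everywhere (C1 at North (20>3); C2 at North (20>4); C4 at North (20>8); C5 at North (20>15)).
C4: dominated, since C5 does at least as well everywhere (North: 15>8, South: 17>6, East: 17>3, West: 18>13).
C5 is not dominated — it holds its own against C1 at North (15>3); C2 at North (15>4); C3 at South (17>5); C4 at North (15>8).

C1, C2, C4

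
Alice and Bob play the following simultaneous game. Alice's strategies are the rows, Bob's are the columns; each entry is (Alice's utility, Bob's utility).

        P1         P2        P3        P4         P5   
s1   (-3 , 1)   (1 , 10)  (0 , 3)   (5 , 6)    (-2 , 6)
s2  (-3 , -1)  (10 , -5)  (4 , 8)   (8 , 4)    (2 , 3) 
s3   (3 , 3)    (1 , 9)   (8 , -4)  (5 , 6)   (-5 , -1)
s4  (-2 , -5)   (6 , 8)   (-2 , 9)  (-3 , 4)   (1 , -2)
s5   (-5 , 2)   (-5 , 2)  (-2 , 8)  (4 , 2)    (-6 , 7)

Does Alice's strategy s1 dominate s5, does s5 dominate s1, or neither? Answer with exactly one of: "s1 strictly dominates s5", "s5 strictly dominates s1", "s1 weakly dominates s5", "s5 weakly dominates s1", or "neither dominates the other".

Compare s1 to s5 across each opponent action: P1: -3>-5, P2: 1>-5, P3: 0>-2, P4: 5>4, P5: -2>-6.
s1 gives a strictly higher payoff against each opponent action, so s1 strictly dominates s5.

s1 strictly dominates s5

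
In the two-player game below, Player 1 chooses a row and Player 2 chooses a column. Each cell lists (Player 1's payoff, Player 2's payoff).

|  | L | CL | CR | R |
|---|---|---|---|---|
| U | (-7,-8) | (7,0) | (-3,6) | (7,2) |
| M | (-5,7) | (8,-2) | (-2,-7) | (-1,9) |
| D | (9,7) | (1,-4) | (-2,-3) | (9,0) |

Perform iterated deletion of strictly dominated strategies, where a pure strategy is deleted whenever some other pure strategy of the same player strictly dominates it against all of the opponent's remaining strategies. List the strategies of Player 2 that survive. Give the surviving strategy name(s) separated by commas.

L

Column CL is eliminated: R beats it against every remaining row (U: 2>0, M: 9>-2, D: 0>-4).
Player 1's strategy U is strictly dominated by D (L: 9>-7, CR: -2>-3, R: 9>7) and is removed.
Column CR is eliminated: L beats it against every remaining row (M: 7>-7, D: 7>-3).
Row M is eliminated: D beats it against every remaining column (L: 9>-5, R: 9>-1).
Column R is eliminated: L beats it against every remaining row (D: 7>0).
Among the remaining strategies, none is strictly dominated by another pure strategy of the same player, so the elimination stops.
Surviving strategies — Player 1: {D}; Player 2: {L}.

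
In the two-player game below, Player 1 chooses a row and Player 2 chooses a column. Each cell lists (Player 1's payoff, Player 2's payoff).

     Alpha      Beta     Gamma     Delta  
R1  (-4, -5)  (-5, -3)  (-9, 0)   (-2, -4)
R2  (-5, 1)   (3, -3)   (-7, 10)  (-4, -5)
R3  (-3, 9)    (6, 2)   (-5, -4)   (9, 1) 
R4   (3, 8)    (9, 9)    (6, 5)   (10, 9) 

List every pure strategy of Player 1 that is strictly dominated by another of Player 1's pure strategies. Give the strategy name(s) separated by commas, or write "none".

R3 strictly dominates R1 — Alpha: -3>-4, Beta: 6>-5, Gamma: -5>-9, Delta: 9>-2.
R2: dominated, since R3 does at least as well everywhere (Alpha: -3>-5, Beta: 6>3, Gamma: -5>-7, Delta: 9>-4).
R3 is strictly dominated by R4 (Alpha: 3>-3, Beta: 9>6, Gamma: 6>-5, Delta: 10>9).
R4 is not dominated — it holds its own against R1 at Alpha (3>-4); R2 at Alpha (3>-5); R3 at Alpha (3>-3).

R1, R2, R3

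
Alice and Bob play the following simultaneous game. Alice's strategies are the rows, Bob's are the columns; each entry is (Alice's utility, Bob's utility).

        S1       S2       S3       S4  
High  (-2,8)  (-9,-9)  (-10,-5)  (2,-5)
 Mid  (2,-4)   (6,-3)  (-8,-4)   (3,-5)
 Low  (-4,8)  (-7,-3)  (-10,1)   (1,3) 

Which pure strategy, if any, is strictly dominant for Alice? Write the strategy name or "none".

Mid

Mid vs High: S1: 2>-2, S2: 6>-9, S3: -8>-10, S4: 3>2.
Mid vs Low: S1: 2>-4, S2: 6>-7, S3: -8>-10, S4: 3>1.
Mid strictly beats every other strategy against every opponent action, so it is strictly dominant.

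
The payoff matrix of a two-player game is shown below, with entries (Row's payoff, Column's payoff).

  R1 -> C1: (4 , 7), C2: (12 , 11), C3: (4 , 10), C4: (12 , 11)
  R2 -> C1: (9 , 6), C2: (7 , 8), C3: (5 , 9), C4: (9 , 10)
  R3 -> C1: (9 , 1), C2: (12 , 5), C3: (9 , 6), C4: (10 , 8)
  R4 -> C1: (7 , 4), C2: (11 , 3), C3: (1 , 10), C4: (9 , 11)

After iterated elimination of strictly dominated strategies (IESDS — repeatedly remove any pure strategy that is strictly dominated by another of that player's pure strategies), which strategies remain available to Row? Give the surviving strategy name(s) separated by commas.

R1, R3

Row's strategy R4 is strictly dominated by R3 (C1: 9>7, C2: 12>11, C3: 9>1, C4: 10>9) and is removed.
Column C1 is eliminated: C2 beats it against every remaining row (R1: 11>7, R2: 8>6, R3: 5>1).
Row's strategy R2 is strictly dominated by R3 (C2: 12>7, C3: 9>5, C4: 10>9) and is removed.
For Column, C4 strictly dominates C3 on the remaining rows (R1: 11>10, R3: 8>6); eliminate C3.
Among the remaining strategies, none is strictly dominated by another pure strategy of the same player, so the elimination stops.
Surviving strategies — Row: {R1, R3}; Column: {C2, C4}.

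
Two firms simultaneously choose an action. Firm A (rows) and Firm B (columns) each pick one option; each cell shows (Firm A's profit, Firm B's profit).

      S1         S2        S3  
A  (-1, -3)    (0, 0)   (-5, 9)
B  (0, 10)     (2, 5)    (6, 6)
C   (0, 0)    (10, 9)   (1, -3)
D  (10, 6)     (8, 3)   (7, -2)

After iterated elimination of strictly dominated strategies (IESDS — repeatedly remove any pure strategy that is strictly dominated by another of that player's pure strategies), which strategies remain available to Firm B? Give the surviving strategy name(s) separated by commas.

S1, S2

For Firm A, B strictly dominates A on the remaining columns (S1: 0>-1, S2: 2>0, S3: 6>-5); eliminate A.
For Firm A, D strictly dominates B on the remaining columns (S1: 10>0, S2: 8>2, S3: 7>6); eliminate B.
For Firm B, S1 strictly dominates S3 on the remaining rows (C: 0>-3, D: 6>-2); eliminate S3.
Among the remaining strategies, none is strictly dominated by another pure strategy of the same player, so the elimination stops.
Surviving strategies — Firm A: {C, D}; Firm B: {S1, S2}.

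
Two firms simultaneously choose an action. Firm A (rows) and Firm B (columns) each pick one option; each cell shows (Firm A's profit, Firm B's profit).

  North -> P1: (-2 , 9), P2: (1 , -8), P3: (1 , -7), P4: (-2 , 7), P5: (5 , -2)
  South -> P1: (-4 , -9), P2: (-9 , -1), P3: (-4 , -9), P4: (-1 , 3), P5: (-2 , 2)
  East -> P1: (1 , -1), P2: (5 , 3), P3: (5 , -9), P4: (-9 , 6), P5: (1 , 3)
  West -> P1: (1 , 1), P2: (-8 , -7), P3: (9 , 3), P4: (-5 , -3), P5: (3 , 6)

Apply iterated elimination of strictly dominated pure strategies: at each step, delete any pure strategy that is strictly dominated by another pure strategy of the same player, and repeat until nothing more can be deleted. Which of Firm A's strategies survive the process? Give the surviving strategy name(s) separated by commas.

North, South, East, West

For Firm B, P4 strictly dominates P2 on the remaining rows (North: 7>-8, South: 3>-1, East: 6>3, West: -3>-7); eliminate P2.
For Firm B, P5 strictly dominates P3 on the remaining rows (North: -2>-7, South: 2>-9, East: 3>-9, West: 6>3); eliminate P3.
Among the remaining strategies, none is strictly dominated by another pure strategy of the same player, so the elimination stops.
Surviving strategies — Firm A: {North, South, East, West}; Firm B: {P1, P4, P5}.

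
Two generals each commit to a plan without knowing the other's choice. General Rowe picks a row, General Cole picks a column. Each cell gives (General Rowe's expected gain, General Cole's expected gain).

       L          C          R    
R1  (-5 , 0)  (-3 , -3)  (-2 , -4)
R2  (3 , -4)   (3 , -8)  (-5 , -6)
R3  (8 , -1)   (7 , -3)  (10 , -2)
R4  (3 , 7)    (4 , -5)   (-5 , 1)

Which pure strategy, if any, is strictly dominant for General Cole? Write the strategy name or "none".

L vs C: R1: 0>-3, R2: -4>-8, R3: -1>-3, R4: 7>-5.
L vs R: R1: 0>-4, R2: -4>-6, R3: -1>-2, R4: 7>1.
L strictly beats every other strategy against every opponent action, so it is strictly dominant.

L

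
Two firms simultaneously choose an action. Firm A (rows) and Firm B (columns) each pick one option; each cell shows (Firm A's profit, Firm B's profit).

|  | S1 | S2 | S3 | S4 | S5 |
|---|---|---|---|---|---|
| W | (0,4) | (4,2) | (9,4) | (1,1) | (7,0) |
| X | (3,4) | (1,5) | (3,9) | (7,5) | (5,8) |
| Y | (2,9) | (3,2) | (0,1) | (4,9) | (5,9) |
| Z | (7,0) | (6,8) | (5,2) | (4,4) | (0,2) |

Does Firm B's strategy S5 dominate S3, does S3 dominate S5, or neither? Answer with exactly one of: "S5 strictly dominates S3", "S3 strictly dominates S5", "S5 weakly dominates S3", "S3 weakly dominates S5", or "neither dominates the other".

neither dominates the other

S5's payoffs vs S3's, by Firm A's action — W: 0<4, X: 8<9, Y: 9>1, Z: 2=2.
S5 does better at Y but worse at W, X; neither strategy dominates the other.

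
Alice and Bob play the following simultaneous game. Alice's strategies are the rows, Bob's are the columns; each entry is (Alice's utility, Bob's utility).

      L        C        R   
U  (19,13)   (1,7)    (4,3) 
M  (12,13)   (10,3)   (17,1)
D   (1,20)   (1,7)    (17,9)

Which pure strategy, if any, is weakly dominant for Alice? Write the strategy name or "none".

none

U fails to dominate M at C (1<10).
M fails to dominate U at L (12<19).
D fails to dominate U at L (1<19).
No single strategy dominates all the others.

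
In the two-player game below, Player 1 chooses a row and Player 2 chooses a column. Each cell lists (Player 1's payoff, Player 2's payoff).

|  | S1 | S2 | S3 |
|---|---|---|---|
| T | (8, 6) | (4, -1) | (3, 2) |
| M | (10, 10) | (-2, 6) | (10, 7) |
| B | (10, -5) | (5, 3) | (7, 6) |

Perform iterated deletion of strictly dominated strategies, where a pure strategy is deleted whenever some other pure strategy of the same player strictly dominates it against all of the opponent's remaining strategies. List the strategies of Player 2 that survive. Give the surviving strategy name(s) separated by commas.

Player 1's strategy T is strictly dominated by B (S1: 10>8, S2: 5>4, S3: 7>3) and is removed.
For Player 2, S3 strictly dominates S2 on the remaining rows (M: 7>6, B: 6>3); eliminate S2.
Among the remaining strategies, none is strictly dominated by another pure strategy of the same player, so the elimination stops.
Surviving strategies — Player 1: {M, B}; Player 2: {S1, S3}.

S1, S3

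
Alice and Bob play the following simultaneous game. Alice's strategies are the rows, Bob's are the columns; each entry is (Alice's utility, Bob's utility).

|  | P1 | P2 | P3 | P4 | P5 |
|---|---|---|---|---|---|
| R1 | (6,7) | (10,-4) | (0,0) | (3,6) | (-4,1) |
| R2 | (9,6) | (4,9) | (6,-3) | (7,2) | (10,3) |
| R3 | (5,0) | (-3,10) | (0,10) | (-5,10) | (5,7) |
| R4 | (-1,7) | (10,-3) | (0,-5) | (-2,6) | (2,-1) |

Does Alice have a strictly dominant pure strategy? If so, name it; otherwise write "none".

R1 fails to dominate R2 at P1 (6<9).
R2 fails to dominate R1 at P2 (4<10).
R3 fails to dominate R1 at P1 (5<6).
R4 fails to dominate R1 at P1 (-1<6).
No single strategy dominates all the others.

none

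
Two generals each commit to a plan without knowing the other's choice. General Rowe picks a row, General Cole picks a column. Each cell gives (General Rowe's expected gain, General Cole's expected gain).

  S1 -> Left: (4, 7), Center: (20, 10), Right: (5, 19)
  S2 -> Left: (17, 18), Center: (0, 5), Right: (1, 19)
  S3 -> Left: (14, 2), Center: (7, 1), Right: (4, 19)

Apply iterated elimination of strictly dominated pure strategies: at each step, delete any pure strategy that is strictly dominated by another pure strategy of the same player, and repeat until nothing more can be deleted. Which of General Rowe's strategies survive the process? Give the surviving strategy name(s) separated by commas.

Column Left is eliminated: Right beats it against every remaining row (S1: 19>7, S2: 19>18, S3: 19>2).
Row S2 is eliminated: S1 beats it against every remaining column (Center: 20>0, Right: 5>1).
Row S3 is eliminated: S1 beats it against every remaining column (Center: 20>7, Right: 5>4).
General Cole's strategy Center is strictly dominated by Right (S1: 19>10) and is removed.
Among the remaining strategies, none is strictly dominated by another pure strategy of the same player, so the elimination stops.
Surviving strategies — General Rowe: {S1}; General Cole: {Right}.

S1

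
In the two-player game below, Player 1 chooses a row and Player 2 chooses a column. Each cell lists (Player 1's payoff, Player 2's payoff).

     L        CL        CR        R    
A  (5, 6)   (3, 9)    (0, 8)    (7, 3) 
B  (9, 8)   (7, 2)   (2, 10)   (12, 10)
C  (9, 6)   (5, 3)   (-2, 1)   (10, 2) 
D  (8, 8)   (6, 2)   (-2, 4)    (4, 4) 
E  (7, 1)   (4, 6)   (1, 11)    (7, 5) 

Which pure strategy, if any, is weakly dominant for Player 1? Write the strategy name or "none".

B

B vs A: L: 9>5, CL: 7>3, CR: 2>0, R: 12>7.
B vs C: L: 9=9, CL: 7>5, CR: 2>-2, R: 12>10.
B vs D: L: 9>8, CL: 7>6, CR: 2>-2, R: 12>4.
B vs E: L: 9>7, CL: 7>4, CR: 2>1, R: 12>7.
B is at least as good as every other strategy against every opponent action, so it is weakly dominant.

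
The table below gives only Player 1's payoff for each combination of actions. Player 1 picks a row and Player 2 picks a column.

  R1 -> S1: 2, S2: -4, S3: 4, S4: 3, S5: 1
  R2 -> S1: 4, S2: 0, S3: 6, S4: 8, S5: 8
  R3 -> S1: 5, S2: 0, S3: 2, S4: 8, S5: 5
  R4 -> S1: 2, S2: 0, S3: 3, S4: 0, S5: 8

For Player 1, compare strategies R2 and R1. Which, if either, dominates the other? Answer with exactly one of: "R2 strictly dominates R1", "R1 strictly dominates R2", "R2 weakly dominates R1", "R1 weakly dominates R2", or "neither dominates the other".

R2 strictly dominates R1

R2's payoffs vs R1's, by Player 2's action — S1: 4>2, S2: 0>-4, S3: 6>4, S4: 8>3, S5: 8>1.
R2 gives a strictly higher payoff against each choice by Player 2, so R2 strictly dominates R1.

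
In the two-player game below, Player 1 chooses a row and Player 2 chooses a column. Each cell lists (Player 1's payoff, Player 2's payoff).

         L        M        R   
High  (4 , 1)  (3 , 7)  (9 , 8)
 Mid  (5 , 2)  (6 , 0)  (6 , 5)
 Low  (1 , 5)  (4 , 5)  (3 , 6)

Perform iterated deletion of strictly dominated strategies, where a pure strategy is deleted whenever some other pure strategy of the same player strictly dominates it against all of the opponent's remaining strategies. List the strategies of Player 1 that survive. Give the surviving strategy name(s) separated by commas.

Row Low is eliminated: Mid beats it against every remaining column (L: 5>1, M: 6>4, R: 6>3).
Column L is eliminated: R beats it against every remaining row (High: 8>1, Mid: 5>2).
For Player 2, R strictly dominates M on the remaining rows (High: 8>7, Mid: 5>0); eliminate M.
Player 1's strategy Mid is strictly dominated by High (R: 9>6) and is removed.
Among the remaining strategies, none is strictly dominated by another pure strategy of the same player, so the elimination stops.
Surviving strategies — Player 1: {High}; Player 2: {R}.

High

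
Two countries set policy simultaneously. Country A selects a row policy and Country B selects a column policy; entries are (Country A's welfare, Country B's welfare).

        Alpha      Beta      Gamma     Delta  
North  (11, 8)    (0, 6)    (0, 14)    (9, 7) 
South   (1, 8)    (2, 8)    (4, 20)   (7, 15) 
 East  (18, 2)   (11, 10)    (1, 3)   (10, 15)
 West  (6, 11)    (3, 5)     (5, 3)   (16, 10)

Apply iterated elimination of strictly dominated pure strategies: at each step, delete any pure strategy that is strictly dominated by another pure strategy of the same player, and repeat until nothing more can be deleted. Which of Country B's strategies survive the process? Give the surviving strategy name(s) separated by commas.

Alpha, Delta

Row North is eliminated: East beats it against every remaining column (Alpha: 18>11, Beta: 11>0, Gamma: 1>0, Delta: 10>9).
For Country A, West strictly dominates South on the remaining columns (Alpha: 6>1, Beta: 3>2, Gamma: 5>4, Delta: 16>7); eliminate South.
For Country B, Delta strictly dominates Beta on the remaining rows (East: 15>10, West: 10>5); eliminate Beta.
For Country B, Delta strictly dominates Gamma on the remaining rows (East: 15>3, West: 10>3); eliminate Gamma.
Among the remaining strategies, none is strictly dominated by another pure strategy of the same player, so the elimination stops.
Surviving strategies — Country A: {East, West}; Country B: {Alpha, Delta}.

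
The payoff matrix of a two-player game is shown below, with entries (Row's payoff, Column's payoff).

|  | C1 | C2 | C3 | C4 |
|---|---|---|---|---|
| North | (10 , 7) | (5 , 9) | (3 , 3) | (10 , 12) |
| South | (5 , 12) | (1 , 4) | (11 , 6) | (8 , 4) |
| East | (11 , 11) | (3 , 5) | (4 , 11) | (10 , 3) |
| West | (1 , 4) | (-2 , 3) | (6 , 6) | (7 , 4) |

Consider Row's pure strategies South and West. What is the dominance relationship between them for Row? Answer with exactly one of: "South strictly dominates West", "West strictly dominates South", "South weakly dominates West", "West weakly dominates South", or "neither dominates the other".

South strictly dominates West

Compare South to West across each choice by Column: C1: 5>1, C2: 1>-2, C3: 11>6, C4: 8>7.
Every comparison favours South, so South strictly dominates West.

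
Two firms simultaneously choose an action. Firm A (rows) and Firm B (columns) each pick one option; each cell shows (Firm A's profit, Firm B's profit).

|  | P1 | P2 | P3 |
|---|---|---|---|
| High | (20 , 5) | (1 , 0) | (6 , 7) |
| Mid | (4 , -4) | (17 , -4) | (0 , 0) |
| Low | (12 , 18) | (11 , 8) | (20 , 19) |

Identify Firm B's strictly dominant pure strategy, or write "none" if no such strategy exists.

P3

P3 vs P1: High: 7>5, Mid: 0>-4, Low: 19>18.
P3 vs P2: High: 7>0, Mid: 0>-4, Low: 19>8.
P3 strictly beats every other strategy against every opponent action, so it is strictly dominant.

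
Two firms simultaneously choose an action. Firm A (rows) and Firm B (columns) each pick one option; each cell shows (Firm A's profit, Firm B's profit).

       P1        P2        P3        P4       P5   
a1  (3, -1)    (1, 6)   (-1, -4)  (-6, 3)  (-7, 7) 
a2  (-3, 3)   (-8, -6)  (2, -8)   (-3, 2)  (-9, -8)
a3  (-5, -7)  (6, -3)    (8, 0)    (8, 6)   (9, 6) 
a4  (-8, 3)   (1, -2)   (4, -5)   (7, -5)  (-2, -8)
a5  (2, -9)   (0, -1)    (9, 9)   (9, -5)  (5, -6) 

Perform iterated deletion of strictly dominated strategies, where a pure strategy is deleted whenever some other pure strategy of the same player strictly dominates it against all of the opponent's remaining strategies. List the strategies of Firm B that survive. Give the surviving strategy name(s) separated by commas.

Row a2 is eliminated: a5 beats it against every remaining column (P1: 2>-3, P2: 0>-8, P3: 9>2, P4: 9>-3, P5: 5>-9).
For Firm A, a3 strictly dominates a4 on the remaining columns (P1: -5>-8, P2: 6>1, P3: 8>4, P4: 8>7, P5: 9>-2); eliminate a4.
For Firm B, P2 strictly dominates P1 on the remaining rows (a1: 6>-1, a3: -3>-7, a5: -1>-9); eliminate P1.
Row a1 is eliminated: a3 beats it against every remaining column (P2: 6>1, P3: 8>-1, P4: 8>-6, P5: 9>-7).
Column P2 is eliminated: P3 beats it against every remaining row (a3: 0>-3, a5: 9>-1).
Among the remaining strategies, none is strictly dominated by another pure strategy of the same player, so the elimination stops.
Surviving strategies — Firm A: {a3, a5}; Firm B: {P3, P4, P5}.

P3, P4, P5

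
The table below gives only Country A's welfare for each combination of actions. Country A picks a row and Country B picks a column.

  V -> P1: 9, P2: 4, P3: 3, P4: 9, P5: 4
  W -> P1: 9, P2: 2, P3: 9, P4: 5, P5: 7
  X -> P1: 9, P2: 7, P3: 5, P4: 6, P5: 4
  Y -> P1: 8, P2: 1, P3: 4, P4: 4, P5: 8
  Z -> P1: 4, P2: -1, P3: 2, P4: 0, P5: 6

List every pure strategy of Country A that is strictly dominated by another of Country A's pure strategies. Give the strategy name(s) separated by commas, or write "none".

Z

V is not dominated — it holds its own against W at P1 (9=9); X at P1 (9=9); Y at P1 (9>8); Z at P1 (9>4).
Nothing dominates W: V at P1 (9=9); X at P1 (9=9); Y at P1 (9>8); Z at P1 (9>4).
X: no other strategy beats it everywhere (V at P1 (9=9); W at P1 (9=9); Y at P1 (9>8); Z at P1 (9>4)).
Y is not dominated — it holds its own against V at P3 (4>3); W at P5 (8>7); X at P5 (8>4); Z at P1 (8>4).
Z is strictly dominated by W (P1: 9>4, P2: 2>-1, P3: 9>2, P4: 5>0, P5: 7>6).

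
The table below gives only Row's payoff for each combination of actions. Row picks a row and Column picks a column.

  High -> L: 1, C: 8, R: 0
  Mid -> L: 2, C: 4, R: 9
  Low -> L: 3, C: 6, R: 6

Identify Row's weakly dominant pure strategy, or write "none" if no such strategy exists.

High fails to dominate Mid at L (1<2).
Mid fails to dominate High at C (4<8).
Low fails to dominate High at C (6<8).
No single strategy dominates all the others.

none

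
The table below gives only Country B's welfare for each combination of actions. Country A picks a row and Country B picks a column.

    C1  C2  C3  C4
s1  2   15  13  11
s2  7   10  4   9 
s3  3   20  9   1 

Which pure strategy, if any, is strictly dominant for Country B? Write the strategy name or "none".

C2

C2 vs C1: s1: 15>2, s2: 10>7, s3: 20>3.
C2 vs C3: s1: 15>13, s2: 10>4, s3: 20>9.
C2 vs C4: s1: 15>11, s2: 10>9, s3: 20>1.
C2 strictly beats every other strategy against every opponent action, so it is strictly dominant.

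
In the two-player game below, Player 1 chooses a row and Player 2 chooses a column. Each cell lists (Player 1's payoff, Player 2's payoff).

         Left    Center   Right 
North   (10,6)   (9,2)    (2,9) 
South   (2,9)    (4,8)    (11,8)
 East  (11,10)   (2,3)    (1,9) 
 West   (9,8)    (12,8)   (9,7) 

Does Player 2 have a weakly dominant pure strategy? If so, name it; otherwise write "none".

none

Left fails to dominate Right at North (6<9).
Center fails to dominate Left at North (2<6).
Right fails to dominate Left at South (8<9).
No single strategy dominates all the others.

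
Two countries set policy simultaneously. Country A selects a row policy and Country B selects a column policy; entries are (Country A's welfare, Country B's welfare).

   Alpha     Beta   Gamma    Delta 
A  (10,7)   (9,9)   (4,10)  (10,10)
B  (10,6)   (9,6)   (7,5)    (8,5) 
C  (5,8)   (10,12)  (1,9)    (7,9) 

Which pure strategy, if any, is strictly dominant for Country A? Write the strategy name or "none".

A fails to dominate B at Alpha (10=10).
B fails to dominate A at Alpha (10=10).
C fails to dominate A at Alpha (5<10).
No single strategy dominates all the others.

none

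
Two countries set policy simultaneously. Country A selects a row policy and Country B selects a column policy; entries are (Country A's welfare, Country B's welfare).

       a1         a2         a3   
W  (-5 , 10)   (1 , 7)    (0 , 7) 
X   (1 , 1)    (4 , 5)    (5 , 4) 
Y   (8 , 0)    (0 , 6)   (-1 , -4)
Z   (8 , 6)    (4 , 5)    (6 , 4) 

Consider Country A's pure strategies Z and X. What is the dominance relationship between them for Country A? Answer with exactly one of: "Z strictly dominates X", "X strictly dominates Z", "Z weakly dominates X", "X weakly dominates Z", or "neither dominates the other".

Z's payoffs vs X's, by Country B's action — a1: 8>1, a2: 4=4, a3: 6>5.
Z is at least as good everywhere and strictly better somewhere (tied only at a2), so Z weakly but not strictly dominates X.

Z weakly dominates X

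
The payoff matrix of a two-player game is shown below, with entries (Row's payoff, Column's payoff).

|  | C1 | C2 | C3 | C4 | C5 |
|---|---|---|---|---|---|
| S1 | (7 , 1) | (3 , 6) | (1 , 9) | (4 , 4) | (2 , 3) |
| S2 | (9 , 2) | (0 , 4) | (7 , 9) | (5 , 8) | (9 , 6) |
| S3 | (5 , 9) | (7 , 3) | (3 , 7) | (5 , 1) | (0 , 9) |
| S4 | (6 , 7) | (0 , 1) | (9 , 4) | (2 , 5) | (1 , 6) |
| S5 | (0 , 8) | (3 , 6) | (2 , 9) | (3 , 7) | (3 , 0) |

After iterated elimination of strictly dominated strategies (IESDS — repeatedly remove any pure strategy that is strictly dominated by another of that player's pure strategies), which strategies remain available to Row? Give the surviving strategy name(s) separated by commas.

Column C2 is eliminated: C3 beats it against every remaining row (S1: 9>6, S2: 9>4, S3: 7>3, S4: 4>1, S5: 9>6).
Row S1 is eliminated: S2 beats it against every remaining column (C1: 9>7, C3: 7>1, C4: 5>4, C5: 9>2).
Row S5 is eliminated: S2 beats it against every remaining column (C1: 9>0, C3: 7>2, C4: 5>3, C5: 9>3).
Among the remaining strategies, none is strictly dominated by another pure strategy of the same player, so the elimination stops.
Surviving strategies — Row: {S2, S3, S4}; Column: {C1, C3, C4, C5}.

S2, S3, S4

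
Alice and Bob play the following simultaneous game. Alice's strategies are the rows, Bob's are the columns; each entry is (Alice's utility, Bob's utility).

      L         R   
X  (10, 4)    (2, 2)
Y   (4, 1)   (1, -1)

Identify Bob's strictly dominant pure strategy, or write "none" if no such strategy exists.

L vs R: X: 4>2, Y: 1>-1.
L strictly beats every other strategy against every opponent action, so it is strictly dominant.

L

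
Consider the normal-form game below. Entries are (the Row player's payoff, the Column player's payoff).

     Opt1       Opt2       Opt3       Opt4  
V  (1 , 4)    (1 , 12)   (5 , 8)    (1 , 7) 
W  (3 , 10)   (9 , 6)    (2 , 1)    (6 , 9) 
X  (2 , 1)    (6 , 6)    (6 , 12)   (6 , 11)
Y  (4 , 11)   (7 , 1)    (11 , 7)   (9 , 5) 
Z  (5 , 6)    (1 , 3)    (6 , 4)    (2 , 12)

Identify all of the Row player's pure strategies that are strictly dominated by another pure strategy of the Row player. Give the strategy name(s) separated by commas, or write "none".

V is strictly dominated by X (Opt1: 2>1, Opt2: 6>1, Opt3: 6>5, Opt4: 6>1).
Nothing dominates W: V at Opt1 (3>1); X at Opt1 (3>2); Y at Opt2 (9>7); Z at Opt2 (9>1).
Y strictly dominates X — Opt1: 4>2, Opt2: 7>6, Opt3: 11>6, Opt4: 9>6.
Y is not dominated — it holds its own against V at Opt1 (4>1); W at Opt1 (4>3); X at Opt1 (4>2); Z at Opt2 (7>1).
Nothing dominates Z: V at Opt1 (5>1); W at Opt1 (5>3); X at Opt1 (5>2); Y at Opt1 (5>4).

V, X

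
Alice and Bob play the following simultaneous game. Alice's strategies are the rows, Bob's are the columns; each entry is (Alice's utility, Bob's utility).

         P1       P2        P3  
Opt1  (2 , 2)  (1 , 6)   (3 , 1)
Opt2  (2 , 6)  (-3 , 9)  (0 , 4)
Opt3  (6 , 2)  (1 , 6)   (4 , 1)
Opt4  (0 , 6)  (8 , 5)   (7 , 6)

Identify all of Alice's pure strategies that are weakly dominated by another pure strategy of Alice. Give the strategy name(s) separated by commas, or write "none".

Opt1 is weakly dominated by Opt3 (P1: 6>2, P2: 1=1, P3: 4>3).
Opt1 weakly dominates Opt2 — P1: 2=2, P2: 1>-3, P3: 3>0.
Nothing dominates Opt3: Opt1 at P1 (6>2); Opt2 at P1 (6>2); Opt4 at P1 (6>0).
Opt4 is not dominated — it holds its own against Opt1 at P2 (8>1); Opt2 at P2 (8>-3); Opt3 at P2 (8>1).

Opt1, Opt2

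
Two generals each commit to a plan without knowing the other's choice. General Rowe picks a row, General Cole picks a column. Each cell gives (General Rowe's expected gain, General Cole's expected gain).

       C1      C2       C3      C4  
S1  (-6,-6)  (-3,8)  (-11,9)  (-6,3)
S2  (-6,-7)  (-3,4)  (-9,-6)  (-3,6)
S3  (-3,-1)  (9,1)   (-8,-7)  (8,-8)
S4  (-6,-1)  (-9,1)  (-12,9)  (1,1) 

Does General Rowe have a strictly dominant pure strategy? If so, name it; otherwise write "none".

S3 vs S1: C1: -3>-6, C2: 9>-3, C3: -8>-11, C4: 8>-6.
S3 vs S2: C1: -3>-6, C2: 9>-3, C3: -8>-9, C4: 8>-3.
S3 vs S4: C1: -3>-6, C2: 9>-9, C3: -8>-12, C4: 8>1.
S3 strictly beats every other strategy against every opponent action, so it is strictly dominant.

S3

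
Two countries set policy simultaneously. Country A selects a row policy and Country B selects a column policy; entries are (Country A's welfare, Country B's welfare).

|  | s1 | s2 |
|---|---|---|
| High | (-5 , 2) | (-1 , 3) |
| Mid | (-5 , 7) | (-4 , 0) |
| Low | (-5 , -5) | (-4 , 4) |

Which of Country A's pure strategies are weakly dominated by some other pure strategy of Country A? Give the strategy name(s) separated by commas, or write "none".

Nothing dominates High: Mid at s2 (-1>-4); Low at s2 (-1>-4).
Mid is weakly dominated by High (s1: -5=-5, s2: -1>-4).
Low: dominated, since High does at least as well everywhere (s1: -5=-5, s2: -1>-4).

Mid, Low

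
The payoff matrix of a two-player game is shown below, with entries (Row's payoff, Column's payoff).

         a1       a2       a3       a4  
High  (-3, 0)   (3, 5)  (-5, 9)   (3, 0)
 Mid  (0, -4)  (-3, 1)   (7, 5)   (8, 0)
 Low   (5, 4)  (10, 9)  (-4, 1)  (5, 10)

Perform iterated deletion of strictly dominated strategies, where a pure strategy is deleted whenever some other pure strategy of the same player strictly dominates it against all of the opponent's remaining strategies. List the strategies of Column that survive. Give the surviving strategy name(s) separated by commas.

a2, a3, a4

Row High is eliminated: Low beats it against every remaining column (a1: 5>-3, a2: 10>3, a3: -4>-5, a4: 5>3).
For Column, a2 strictly dominates a1 on the remaining rows (Mid: 1>-4, Low: 9>4); eliminate a1.
Among the remaining strategies, none is strictly dominated by another pure strategy of the same player, so the elimination stops.
Surviving strategies — Row: {Mid, Low}; Column: {a2, a3, a4}.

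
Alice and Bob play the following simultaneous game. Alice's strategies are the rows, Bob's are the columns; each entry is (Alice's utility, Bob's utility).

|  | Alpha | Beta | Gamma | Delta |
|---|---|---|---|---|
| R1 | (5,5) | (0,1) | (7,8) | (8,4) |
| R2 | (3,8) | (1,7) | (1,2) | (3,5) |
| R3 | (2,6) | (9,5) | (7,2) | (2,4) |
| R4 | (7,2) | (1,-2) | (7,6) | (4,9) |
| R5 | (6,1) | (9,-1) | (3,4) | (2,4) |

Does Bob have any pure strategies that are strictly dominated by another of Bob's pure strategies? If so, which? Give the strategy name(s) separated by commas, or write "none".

Alpha is not dominated — it holds its own against Beta at R1 (5>1); Gamma at R2 (8>2); Delta at R1 (5>4).
Alpha strictly dominates Beta — R1: 5>1, R2: 8>7, R3: 6>5, R4: 2>-2, R5: 1>-1.
Gamma is not dominated — it holds its own against Alpha at R1 (8>5); Beta at R1 (8>1); Delta at R1 (8>4).
Delta: no other strategy beats it everywhere (Alpha at R4 (9>2); Beta at R1 (4>1); Gamma at R2 (5>2)).

Beta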